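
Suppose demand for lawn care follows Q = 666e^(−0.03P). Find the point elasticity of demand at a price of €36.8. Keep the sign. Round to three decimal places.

-1.104

At P = 36.8, Q = 220.807.
dQ/dP = −0.03·666e^(−0.03P) = −0.03Q = -6.624.
ε = (dQ/dP)(P/Q) = (-6.624)(36.8/220.807).
|ε| > 1, so demand is elastic at this price.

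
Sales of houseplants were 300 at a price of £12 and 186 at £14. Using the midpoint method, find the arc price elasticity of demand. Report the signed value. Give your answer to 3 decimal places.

-3.049

ΔQ = 186 − 300 = -114; ΔP = 14 − 12 = 2.
Midpoints: P̄ = 13.00, Q̄ = 243.0.
ε = (ΔQ/ΔP)(P̄/Q̄) = (-114/2)(13.00/243.0).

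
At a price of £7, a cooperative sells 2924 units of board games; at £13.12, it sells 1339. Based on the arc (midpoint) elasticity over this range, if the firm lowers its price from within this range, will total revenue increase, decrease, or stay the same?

increase

Arc ε = (-1585/6.12)(10.06/2131.5) ≈ -1.222.
|ε| = 1.22 > 1, so demand is elastic. A price cut therefore raises total revenue.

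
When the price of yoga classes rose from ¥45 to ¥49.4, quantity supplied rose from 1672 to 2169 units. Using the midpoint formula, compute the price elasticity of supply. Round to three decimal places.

ΔQ = 2169 − 1672 = 497; ΔP = 49.4 − 45 = 4.4.
Midpoints: P̄ = 47.20, Q̄ = 1920.5.
ε_s = (ΔQ/ΔP)(P̄/Q̄) = (497/4.4)(47.20/1920.5).

2.776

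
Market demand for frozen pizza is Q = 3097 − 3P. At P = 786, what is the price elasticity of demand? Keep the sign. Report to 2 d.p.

-3.19

At P = 786, Q = 739.
dQ/dP = −3.
ε = (dQ/dP)(P/Q) = (-3)(786/739).
|ε| > 1, so demand is elastic at this price.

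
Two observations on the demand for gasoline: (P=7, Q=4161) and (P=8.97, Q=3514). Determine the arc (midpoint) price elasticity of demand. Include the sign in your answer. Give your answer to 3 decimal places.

ΔQ = 3514 − 4161 = -647; ΔP = 8.97 − 7 = 1.97.
Midpoints: P̄ = 7.99, Q̄ = 3837.5.
ε = (ΔQ/ΔP)(P̄/Q̄) = (-647/1.97)(7.99/3837.5).

-0.683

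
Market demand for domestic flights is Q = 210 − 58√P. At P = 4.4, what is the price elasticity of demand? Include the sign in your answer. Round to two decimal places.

-0.69

At P = 4.4, Q = 88.338.
dQ/dP = −58/(2√P) = -13.825.
ε = (dQ/dP)(P/Q) = (-13.825)(4.4/88.338).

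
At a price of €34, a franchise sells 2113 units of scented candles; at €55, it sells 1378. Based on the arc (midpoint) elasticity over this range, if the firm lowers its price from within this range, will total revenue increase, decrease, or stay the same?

decrease

Arc ε = (-735/21)(44.50/1745.5) ≈ -0.892.
|ε| = 0.89 < 1, so demand is inelastic. A price cut therefore reduces total revenue.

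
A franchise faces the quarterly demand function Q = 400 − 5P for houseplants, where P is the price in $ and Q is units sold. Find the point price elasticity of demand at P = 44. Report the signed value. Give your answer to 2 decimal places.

At P = 44, Q = 180.
dQ/dP = −5.
ε = (dQ/dP)(P/Q) = (-5)(44/180).
|ε| > 1, so demand is elastic at this price.

-1.22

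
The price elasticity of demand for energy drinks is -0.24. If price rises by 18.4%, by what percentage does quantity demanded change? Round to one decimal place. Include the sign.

-4.4%

%ΔQ ≈ ε × %ΔP = (-0.24)(18.4%) = -4.42%.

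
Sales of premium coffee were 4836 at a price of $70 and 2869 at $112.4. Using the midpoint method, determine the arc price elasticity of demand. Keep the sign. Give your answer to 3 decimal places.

-1.098

ΔQ = 2869 − 4836 = -1967; ΔP = 112.4 − 70 = 42.4.
Midpoints: P̄ = 91.20, Q̄ = 3852.5.
ε = (ΔQ/ΔP)(P̄/Q̄) = (-1967/42.4)(91.20/3852.5).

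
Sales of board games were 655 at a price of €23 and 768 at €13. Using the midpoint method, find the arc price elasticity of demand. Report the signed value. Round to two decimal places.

-0.29

ΔQ = 768 − 655 = 113; ΔP = 13 − 23 = -10.
Midpoints: P̄ = 18.00, Q̄ = 711.5.
ε = (ΔQ/ΔP)(P̄/Q̄) = (113/-10)(18.00/711.5).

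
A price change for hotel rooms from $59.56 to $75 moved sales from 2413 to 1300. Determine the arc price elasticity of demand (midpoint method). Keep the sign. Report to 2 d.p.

ΔQ = 1300 − 2413 = -1113; ΔP = 75 − 59.56 = 15.44.
Midpoints: P̄ = 67.28, Q̄ = 1856.5.
ε = (ΔQ/ΔP)(P̄/Q̄) = (-1113/15.44)(67.28/1856.5).

-2.61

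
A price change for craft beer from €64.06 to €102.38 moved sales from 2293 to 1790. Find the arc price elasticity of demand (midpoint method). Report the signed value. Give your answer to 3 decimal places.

ΔQ = 1790 − 2293 = -503; ΔP = 102.38 − 64.06 = 38.32.
Midpoints: P̄ = 83.22, Q̄ = 2041.5.
ε = (ΔQ/ΔP)(P̄/Q̄) = (-503/38.32)(83.22/2041.5).

-0.535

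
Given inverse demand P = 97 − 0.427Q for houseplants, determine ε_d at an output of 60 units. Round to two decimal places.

-2.79

At Q = 60, P = 97 − 0.427(60) = 71.38.
dP/dQ = −0.427, so dQ/dP = 1/(−0.427) = -2.342.
ε = (dQ/dP)(P/Q) = (-2.342)(71.38/60).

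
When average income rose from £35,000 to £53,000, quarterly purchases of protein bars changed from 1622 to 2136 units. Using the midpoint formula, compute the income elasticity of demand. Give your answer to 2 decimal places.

0.67

ΔQ = 514, ΔI = 18000. Midpoints: Ī = 44,000, Q̄ = 1879.0.
ε_I = (ΔQ/ΔI)(Ī/Q̄) = (514/18000)(44000/1879.0).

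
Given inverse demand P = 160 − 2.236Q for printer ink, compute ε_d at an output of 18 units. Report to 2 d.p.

-2.98

At Q = 18, P = 160 − 2.236(18) = 119.75.
dP/dQ = −2.236, so dQ/dP = 1/(−2.236) = -0.447.
ε = (dQ/dP)(P/Q) = (-0.447)(119.75/18).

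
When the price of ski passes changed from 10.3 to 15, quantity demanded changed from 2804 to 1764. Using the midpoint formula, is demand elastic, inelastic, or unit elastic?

Arc ε ≈ -1.226.
|ε| = 1.23 > 1.

elastic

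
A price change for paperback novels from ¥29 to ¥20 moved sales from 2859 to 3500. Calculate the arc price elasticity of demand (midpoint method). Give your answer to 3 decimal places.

-0.549

ΔQ = 3500 − 2859 = 641; ΔP = 20 − 29 = -9.
Midpoints: P̄ = 24.50, Q̄ = 3179.5.
ε = (ΔQ/ΔP)(P̄/Q̄) = (641/-9)(24.50/3179.5).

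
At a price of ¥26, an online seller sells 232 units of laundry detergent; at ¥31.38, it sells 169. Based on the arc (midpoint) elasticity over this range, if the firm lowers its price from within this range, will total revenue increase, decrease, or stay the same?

increase

Arc ε = (-63/5.38)(28.69/200.5) ≈ -1.676.
|ε| = 1.68 > 1, so demand is elastic. A price cut therefore raises total revenue.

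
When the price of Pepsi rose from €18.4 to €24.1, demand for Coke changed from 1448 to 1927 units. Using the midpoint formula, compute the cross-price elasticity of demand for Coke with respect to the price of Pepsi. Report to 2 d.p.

1.06

ΔQ_x = 1927 − 1448 = 479; ΔP_y = 24.1 − 18.4 = 5.7.
Midpoints: P̄_y = 21.25, Q̄_x = 1687.5.
ε_xy = (ΔQ_x/ΔP_y)(P̄_y/Q̄_x) = (479/5.7)(21.25/1687.5).
ε_xy > 0, so the goods are substitutes.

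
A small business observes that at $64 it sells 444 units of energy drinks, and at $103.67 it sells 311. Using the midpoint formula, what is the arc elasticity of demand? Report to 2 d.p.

-0.74

ΔQ = 311 − 444 = -133; ΔP = 103.67 − 64 = 39.67.
Midpoints: P̄ = 83.84, Q̄ = 377.5.
ε = (ΔQ/ΔP)(P̄/Q̄) = (-133/39.67)(83.84/377.5).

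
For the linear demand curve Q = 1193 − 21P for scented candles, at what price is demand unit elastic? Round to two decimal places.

28.40

For linear demand Q = a − bP, ε = −bP/(a − bP). |ε| = 1 when bP = a − bP, i.e. P = a/(2b).
P = 1193/(2·21) = 1193/42 = 28.4048.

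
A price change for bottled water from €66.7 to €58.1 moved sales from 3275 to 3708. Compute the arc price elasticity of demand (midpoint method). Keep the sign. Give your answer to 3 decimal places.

ΔQ = 3708 − 3275 = 433; ΔP = 58.1 − 66.7 = -8.6.
Midpoints: P̄ = 62.40, Q̄ = 3491.5.
ε = (ΔQ/ΔP)(P̄/Q̄) = (433/-8.6)(62.40/3491.5).

-0.900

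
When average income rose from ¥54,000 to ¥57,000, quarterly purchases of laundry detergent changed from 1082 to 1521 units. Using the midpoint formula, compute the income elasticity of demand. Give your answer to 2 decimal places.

6.24

ΔQ = 439, ΔI = 3000. Midpoints: Ī = 55,500, Q̄ = 1301.5.
ε_I = (ΔQ/ΔI)(Ī/Q̄) = (439/3000)(55500/1301.5).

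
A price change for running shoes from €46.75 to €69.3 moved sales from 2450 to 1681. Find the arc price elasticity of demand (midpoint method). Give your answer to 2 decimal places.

-0.96

ΔQ = 1681 − 2450 = -769; ΔP = 69.3 − 46.75 = 22.55.
Midpoints: P̄ = 58.02, Q̄ = 2065.5.
ε = (ΔQ/ΔP)(P̄/Q̄) = (-769/22.55)(58.02/2065.5).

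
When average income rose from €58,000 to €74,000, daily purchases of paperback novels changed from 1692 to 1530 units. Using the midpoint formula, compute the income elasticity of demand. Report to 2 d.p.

ΔQ = -162, ΔI = 16000. Midpoints: Ī = 66,000, Q̄ = 1611.0.
ε_I = (ΔQ/ΔI)(Ī/Q̄) = (-162/16000)(66000/1611.0).

-0.41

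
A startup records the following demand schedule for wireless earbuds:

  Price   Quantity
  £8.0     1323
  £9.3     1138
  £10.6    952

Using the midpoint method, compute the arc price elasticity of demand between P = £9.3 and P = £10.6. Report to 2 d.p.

At P = 9.3, Q = 1138; at P = 10.6, Q = 952.
ΔQ = -186, ΔP = 1.3. Midpoints: P̄ = 9.95, Q̄ = 1045.0.
ε = (ΔQ/ΔP)(P̄/Q̄) = (-186/1.3)(9.95/1045.0).

-1.36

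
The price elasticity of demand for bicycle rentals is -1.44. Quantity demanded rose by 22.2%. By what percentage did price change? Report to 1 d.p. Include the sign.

%ΔP ≈ %ΔQ / ε = (22.2%)/(-1.44) = -15.42%.

-15.4%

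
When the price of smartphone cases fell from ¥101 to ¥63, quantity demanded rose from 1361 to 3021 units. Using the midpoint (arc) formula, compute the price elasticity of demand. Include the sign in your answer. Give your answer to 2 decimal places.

ΔQ = 3021 − 1361 = 1660; ΔP = 63 − 101 = -38.
Midpoints: P̄ = 82.00, Q̄ = 2191.0.
ε = (ΔQ/ΔP)(P̄/Q̄) = (1660/-38)(82.00/2191.0).

-1.63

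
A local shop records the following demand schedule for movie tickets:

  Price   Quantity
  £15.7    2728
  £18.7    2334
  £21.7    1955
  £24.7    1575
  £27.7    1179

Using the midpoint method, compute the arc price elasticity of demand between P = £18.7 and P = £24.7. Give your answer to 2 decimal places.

At P = 18.7, Q = 2334; at P = 24.7, Q = 1575.
ΔQ = -759, ΔP = 6.0. Midpoints: P̄ = 21.70, Q̄ = 1954.5.
ε = (ΔQ/ΔP)(P̄/Q̄) = (-759/6.0)(21.70/1954.5).

-1.40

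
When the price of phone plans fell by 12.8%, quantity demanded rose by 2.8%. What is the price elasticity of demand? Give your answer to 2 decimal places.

-0.22

ε = %ΔQ / %ΔP = (2.8)/(-12.8) = -0.219.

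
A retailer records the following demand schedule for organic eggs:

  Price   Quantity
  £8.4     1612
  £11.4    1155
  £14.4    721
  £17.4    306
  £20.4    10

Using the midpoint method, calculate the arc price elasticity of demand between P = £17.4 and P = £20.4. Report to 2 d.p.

At P = 17.4, Q = 306; at P = 20.4, Q = 10.
ΔQ = -296, ΔP = 3.0. Midpoints: P̄ = 18.90, Q̄ = 158.0.
ε = (ΔQ/ΔP)(P̄/Q̄) = (-296/3.0)(18.90/158.0).

-11.80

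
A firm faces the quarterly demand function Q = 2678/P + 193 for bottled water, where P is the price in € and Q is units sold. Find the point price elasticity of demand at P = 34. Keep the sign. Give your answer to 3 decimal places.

At P = 34, Q = 271.765.
dQ/dP = −2678/P² = -2.317.
ε = (dQ/dP)(P/Q) = (-2.317)(34/271.765).
|ε| < 1, so demand is inelastic at this price.

-0.290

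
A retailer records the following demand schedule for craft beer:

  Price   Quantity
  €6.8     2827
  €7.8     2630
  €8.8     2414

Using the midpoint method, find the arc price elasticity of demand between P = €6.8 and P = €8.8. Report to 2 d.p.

At P = 6.8, Q = 2827; at P = 8.8, Q = 2414.
ΔQ = -413, ΔP = 2.0. Midpoints: P̄ = 7.80, Q̄ = 2620.5.
ε = (ΔQ/ΔP)(P̄/Q̄) = (-413/2.0)(7.80/2620.5).

-0.61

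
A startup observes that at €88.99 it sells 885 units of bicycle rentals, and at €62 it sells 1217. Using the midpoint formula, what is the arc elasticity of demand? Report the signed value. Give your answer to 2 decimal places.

ΔQ = 1217 − 885 = 332; ΔP = 62 − 88.99 = -26.99.
Midpoints: P̄ = 75.50, Q̄ = 1051.0.
ε = (ΔQ/ΔP)(P̄/Q̄) = (332/-26.99)(75.50/1051.0).

-0.88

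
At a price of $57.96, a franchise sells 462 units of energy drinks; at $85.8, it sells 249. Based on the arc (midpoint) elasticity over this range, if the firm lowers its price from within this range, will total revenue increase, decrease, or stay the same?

increase

Arc ε = (-213/27.84)(71.88/355.5) ≈ -1.547.
|ε| = 1.55 > 1, so demand is elastic. A price cut therefore raises total revenue.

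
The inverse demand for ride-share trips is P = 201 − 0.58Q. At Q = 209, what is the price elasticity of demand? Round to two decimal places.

-0.66

At Q = 209, P = 201 − 0.58(209) = 79.78.
dP/dQ = −0.58, so dQ/dP = 1/(−0.58) = -1.724.
ε = (dQ/dP)(P/Q) = (-1.724)(79.78/209).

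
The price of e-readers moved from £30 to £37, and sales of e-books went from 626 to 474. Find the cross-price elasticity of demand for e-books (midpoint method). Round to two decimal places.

ΔQ_x = 474 − 626 = -152; ΔP_y = 37 − 30 = 7.
Midpoints: P̄_y = 33.50, Q̄_x = 550.0.
ε_xy = (ΔQ_x/ΔP_y)(P̄_y/Q̄_x) = (-152/7)(33.50/550.0).

-1.32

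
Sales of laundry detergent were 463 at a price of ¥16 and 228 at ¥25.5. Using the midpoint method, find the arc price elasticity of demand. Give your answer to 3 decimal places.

ΔQ = 228 − 463 = -235; ΔP = 25.5 − 16 = 9.5.
Midpoints: P̄ = 20.75, Q̄ = 345.5.
ε = (ΔQ/ΔP)(P̄/Q̄) = (-235/9.5)(20.75/345.5).

-1.486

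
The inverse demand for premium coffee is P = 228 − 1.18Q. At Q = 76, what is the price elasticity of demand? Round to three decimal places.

At Q = 76, P = 228 − 1.18(76) = 138.32.
dP/dQ = −1.18, so dQ/dP = 1/(−1.18) = -0.847.
ε = (dQ/dP)(P/Q) = (-0.847)(138.32/76).

-1.542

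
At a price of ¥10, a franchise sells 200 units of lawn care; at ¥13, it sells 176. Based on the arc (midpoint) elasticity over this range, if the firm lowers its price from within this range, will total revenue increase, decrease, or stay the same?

Arc ε = (-24/3)(11.50/188.0) ≈ -0.489.
|ε| = 0.49 < 1, so demand is inelastic. A price cut therefore reduces total revenue.

decrease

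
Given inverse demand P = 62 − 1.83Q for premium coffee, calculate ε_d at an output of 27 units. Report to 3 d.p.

-0.255

At Q = 27, P = 62 − 1.83(27) = 12.59.
dP/dQ = −1.83, so dQ/dP = 1/(−1.83) = -0.546.
ε = (dQ/dP)(P/Q) = (-0.546)(12.59/27).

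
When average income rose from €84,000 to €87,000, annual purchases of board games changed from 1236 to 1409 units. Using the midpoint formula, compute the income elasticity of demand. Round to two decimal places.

3.73

ΔQ = 173, ΔI = 3000. Midpoints: Ī = 85,500, Q̄ = 1322.5.
ε_I = (ΔQ/ΔI)(Ī/Q̄) = (173/3000)(85500/1322.5).
ε_I > 0, so the good is normal.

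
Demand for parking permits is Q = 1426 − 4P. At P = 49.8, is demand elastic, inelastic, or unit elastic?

Q = 1226.800, dQ/dP = -4.
ε = (dQ/dP)(P/Q) ≈ -0.162.
|ε| = 0.16 < 1.

inelastic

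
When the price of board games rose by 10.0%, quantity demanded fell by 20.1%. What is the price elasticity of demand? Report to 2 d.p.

-2.01

ε = %ΔQ / %ΔP = (-20.1)/(10.0) = -2.010.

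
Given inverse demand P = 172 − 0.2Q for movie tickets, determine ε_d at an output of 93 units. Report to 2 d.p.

At Q = 93, P = 172 − 0.2(93) = 153.40.
dP/dQ = −0.2, so dQ/dP = 1/(−0.2) = -5.000.
ε = (dQ/dP)(P/Q) = (-5.000)(153.40/93).

-8.25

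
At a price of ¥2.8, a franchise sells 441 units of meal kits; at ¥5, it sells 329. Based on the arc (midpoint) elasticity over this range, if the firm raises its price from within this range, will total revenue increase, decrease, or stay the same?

increase

Arc ε = (-112/2.2)(3.90/385.0) ≈ -0.516.
|ε| = 0.52 < 1, so demand is inelastic. A price rise therefore raises total revenue.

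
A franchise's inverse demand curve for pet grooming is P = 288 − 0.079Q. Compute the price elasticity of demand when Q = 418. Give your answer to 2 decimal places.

-7.72

At Q = 418, P = 288 − 0.079(418) = 254.98.
dP/dQ = −0.079, so dQ/dP = 1/(−0.079) = -12.658.
ε = (dQ/dP)(P/Q) = (-12.658)(254.98/418).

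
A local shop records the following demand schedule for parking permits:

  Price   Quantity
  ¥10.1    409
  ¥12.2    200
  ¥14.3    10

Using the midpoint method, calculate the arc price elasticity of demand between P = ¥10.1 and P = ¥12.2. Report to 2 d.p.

At P = 10.1, Q = 409; at P = 12.2, Q = 200.
ΔQ = -209, ΔP = 2.1. Midpoints: P̄ = 11.15, Q̄ = 304.5.
ε = (ΔQ/ΔP)(P̄/Q̄) = (-209/2.1)(11.15/304.5).

-3.64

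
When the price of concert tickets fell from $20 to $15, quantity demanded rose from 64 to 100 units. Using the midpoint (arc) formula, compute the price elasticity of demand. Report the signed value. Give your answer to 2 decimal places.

ΔQ = 100 − 64 = 36; ΔP = 15 − 20 = -5.
Midpoints: P̄ = 17.50, Q̄ = 82.0.
ε = (ΔQ/ΔP)(P̄/Q̄) = (36/-5)(17.50/82.0).

-1.54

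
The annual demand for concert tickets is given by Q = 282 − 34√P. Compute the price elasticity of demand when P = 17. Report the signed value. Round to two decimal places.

At P = 17, Q = 141.814.
dQ/dP = −34/(2√P) = -4.123.
ε = (dQ/dP)(P/Q) = (-4.123)(17/141.814).
|ε| < 1, so demand is inelastic at this price.

-0.49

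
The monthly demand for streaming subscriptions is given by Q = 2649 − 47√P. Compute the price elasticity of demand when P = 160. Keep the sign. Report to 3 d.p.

At P = 160, Q = 2054.492.
dQ/dP = −47/(2√P) = -1.858.
ε = (dQ/dP)(P/Q) = (-1.858)(160/2054.492).
|ε| < 1, so demand is inelastic at this price.

-0.145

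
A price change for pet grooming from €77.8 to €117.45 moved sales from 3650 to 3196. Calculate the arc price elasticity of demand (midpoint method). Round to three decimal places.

-0.327

ΔQ = 3196 − 3650 = -454; ΔP = 117.45 − 77.8 = 39.65.
Midpoints: P̄ = 97.62, Q̄ = 3423.0.
ε = (ΔQ/ΔP)(P̄/Q̄) = (-454/39.65)(97.62/3423.0).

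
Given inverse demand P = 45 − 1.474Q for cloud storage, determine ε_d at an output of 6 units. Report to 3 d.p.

At Q = 6, P = 45 − 1.474(6) = 36.16.
dP/dQ = −1.474, so dQ/dP = 1/(−1.474) = -0.678.
ε = (dQ/dP)(P/Q) = (-0.678)(36.16/6).

-4.088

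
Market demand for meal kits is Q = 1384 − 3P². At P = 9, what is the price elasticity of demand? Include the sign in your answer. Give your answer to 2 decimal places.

-0.43

At P = 9, Q = 1141.
dQ/dP = −6P = -54.
ε = (dQ/dP)(P/Q) = (-54)(9/1141).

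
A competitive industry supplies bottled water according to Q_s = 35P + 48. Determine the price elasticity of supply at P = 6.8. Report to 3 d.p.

0.832

At P = 6.8, Q_s = 286.
dQ_s/dP = 35.
ε_s = (dQ_s/dP)(P/Q_s) = (35)(6.8/286).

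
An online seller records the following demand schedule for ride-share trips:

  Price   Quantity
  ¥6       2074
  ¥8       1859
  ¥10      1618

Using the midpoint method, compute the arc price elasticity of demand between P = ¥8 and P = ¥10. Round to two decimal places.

At P = 8, Q = 1859; at P = 10, Q = 1618.
ΔQ = -241, ΔP = 2. Midpoints: P̄ = 9.00, Q̄ = 1738.5.
ε = (ΔQ/ΔP)(P̄/Q̄) = (-241/2)(9.00/1738.5).

-0.62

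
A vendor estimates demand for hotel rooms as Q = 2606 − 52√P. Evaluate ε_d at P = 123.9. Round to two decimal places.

At P = 123.9, Q = 2027.186.
dQ/dP = −52/(2√P) = -2.336.
ε = (dQ/dP)(P/Q) = (-2.336)(123.9/2027.186).

-0.14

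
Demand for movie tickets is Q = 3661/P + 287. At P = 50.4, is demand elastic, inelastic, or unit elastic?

Q = 359.639, dQ/dP = -1.441.
ε = (dQ/dP)(P/Q) ≈ -0.202.
|ε| = 0.20 < 1.

inelastic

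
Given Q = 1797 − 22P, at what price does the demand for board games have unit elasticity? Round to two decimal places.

For linear demand Q = a − bP, ε = −bP/(a − bP). |ε| = 1 when bP = a − bP, i.e. P = a/(2b).
P = 1797/(2·22) = 1797/44 = 40.8409.

40.84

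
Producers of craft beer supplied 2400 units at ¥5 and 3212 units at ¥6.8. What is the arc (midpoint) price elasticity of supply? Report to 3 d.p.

ΔQ = 3212 − 2400 = 812; ΔP = 6.8 − 5 = 1.8.
Midpoints: P̄ = 5.90, Q̄ = 2806.0.
ε_s = (ΔQ/ΔP)(P̄/Q̄) = (812/1.8)(5.90/2806.0).

0.949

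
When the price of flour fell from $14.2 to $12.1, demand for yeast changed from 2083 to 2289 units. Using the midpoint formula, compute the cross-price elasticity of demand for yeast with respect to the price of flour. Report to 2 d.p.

-0.59

ΔQ_x = 2289 − 2083 = 206; ΔP_y = 12.1 − 14.2 = -2.1.
Midpoints: P̄_y = 13.15, Q̄_x = 2186.0.
ε_xy = (ΔQ_x/ΔP_y)(P̄_y/Q̄_x) = (206/-2.1)(13.15/2186.0).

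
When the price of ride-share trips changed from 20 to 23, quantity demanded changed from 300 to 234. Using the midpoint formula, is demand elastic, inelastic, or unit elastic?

Arc ε ≈ -1.772.
|ε| = 1.77 > 1.

elastic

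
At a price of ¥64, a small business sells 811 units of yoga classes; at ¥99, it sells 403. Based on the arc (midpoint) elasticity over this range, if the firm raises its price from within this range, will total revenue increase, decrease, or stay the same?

decrease

Arc ε = (-408/35)(81.50/607.0) ≈ -1.565.
|ε| = 1.57 > 1, so demand is elastic. A price rise therefore reduces total revenue.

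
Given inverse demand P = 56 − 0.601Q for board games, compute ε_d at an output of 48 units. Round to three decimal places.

-0.941

At Q = 48, P = 56 − 0.601(48) = 27.15.
dP/dQ = −0.601, so dQ/dP = 1/(−0.601) = -1.664.
ε = (dQ/dP)(P/Q) = (-1.664)(27.15/48).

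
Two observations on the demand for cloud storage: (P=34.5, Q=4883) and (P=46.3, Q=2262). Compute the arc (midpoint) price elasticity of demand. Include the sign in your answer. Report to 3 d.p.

-2.512

ΔQ = 2262 − 4883 = -2621; ΔP = 46.3 − 34.5 = 11.8.
Midpoints: P̄ = 40.40, Q̄ = 3572.5.
ε = (ΔQ/ΔP)(P̄/Q̄) = (-2621/11.8)(40.40/3572.5).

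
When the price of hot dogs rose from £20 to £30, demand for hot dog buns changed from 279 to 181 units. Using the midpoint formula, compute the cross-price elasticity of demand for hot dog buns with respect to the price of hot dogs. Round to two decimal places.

ΔQ_x = 181 − 279 = -98; ΔP_y = 30 − 20 = 10.
Midpoints: P̄_y = 25.00, Q̄_x = 230.0.
ε_xy = (ΔQ_x/ΔP_y)(P̄_y/Q̄_x) = (-98/10)(25.00/230.0).
ε_xy < 0, so the goods are complements.

-1.07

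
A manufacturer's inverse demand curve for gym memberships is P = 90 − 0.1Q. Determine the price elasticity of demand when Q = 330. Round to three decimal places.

At Q = 330, P = 90 − 0.1(330) = 57.00.
dP/dQ = −0.1, so dQ/dP = 1/(−0.1) = -10.000.
ε = (dQ/dP)(P/Q) = (-10.000)(57.00/330).

-1.727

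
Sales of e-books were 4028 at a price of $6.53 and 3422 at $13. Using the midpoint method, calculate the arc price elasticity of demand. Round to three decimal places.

ΔQ = 3422 − 4028 = -606; ΔP = 13 − 6.53 = 6.47.
Midpoints: P̄ = 9.77, Q̄ = 3725.0.
ε = (ΔQ/ΔP)(P̄/Q̄) = (-606/6.47)(9.77/3725.0).

-0.246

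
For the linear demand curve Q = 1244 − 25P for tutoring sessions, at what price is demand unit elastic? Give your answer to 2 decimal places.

24.88

For linear demand Q = a − bP, ε = −bP/(a − bP). |ε| = 1 when bP = a − bP, i.e. P = a/(2b).
P = 1244/(2·25) = 1244/50 = 24.8800.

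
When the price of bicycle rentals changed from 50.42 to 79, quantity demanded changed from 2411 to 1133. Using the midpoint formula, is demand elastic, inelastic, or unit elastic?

elastic

Arc ε ≈ -1.633.
|ε| = 1.63 > 1.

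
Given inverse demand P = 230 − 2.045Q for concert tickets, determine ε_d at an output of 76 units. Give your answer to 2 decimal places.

-0.48

At Q = 76, P = 230 − 2.045(76) = 74.58.
dP/dQ = −2.045, so dQ/dP = 1/(−2.045) = -0.489.
ε = (dQ/dP)(P/Q) = (-0.489)(74.58/76).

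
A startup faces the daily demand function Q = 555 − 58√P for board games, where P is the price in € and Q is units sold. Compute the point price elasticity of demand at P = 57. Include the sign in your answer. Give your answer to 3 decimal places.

-1.870

At P = 57, Q = 117.110.
dQ/dP = −58/(2√P) = -3.841.
ε = (dQ/dP)(P/Q) = (-3.841)(57/117.110).
|ε| > 1, so demand is elastic at this price.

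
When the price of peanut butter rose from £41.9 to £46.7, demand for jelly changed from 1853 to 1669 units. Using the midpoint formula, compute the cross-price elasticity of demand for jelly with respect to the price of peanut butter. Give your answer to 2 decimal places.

-0.96

ΔQ_x = 1669 − 1853 = -184; ΔP_y = 46.7 − 41.9 = 4.8.
Midpoints: P̄_y = 44.30, Q̄_x = 1761.0.
ε_xy = (ΔQ_x/ΔP_y)(P̄_y/Q̄_x) = (-184/4.8)(44.30/1761.0).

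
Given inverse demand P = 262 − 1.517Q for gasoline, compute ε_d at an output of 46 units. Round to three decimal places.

At Q = 46, P = 262 − 1.517(46) = 192.22.
dP/dQ = −1.517, so dQ/dP = 1/(−1.517) = -0.659.
ε = (dQ/dP)(P/Q) = (-0.659)(192.22/46).

-2.755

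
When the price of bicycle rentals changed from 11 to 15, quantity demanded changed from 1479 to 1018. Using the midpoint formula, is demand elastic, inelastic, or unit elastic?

elastic

Arc ε ≈ -1.200.
|ε| = 1.20 > 1.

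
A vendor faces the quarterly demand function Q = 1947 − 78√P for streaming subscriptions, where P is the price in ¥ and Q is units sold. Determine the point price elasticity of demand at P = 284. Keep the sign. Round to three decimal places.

-1.039

At P = 284, Q = 632.521.
dQ/dP = −78/(2√P) = -2.314.
ε = (dQ/dP)(P/Q) = (-2.314)(284/632.521).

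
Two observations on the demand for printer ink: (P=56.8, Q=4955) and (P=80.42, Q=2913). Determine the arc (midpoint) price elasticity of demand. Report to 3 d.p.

ΔQ = 2913 − 4955 = -2042; ΔP = 80.42 − 56.8 = 23.62.
Midpoints: P̄ = 68.61, Q̄ = 3934.0.
ε = (ΔQ/ΔP)(P̄/Q̄) = (-2042/23.62)(68.61/3934.0).

-1.508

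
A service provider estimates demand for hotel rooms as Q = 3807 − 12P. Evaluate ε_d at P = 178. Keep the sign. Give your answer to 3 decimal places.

At P = 178, Q = 1671.
dQ/dP = −12.
ε = (dQ/dP)(P/Q) = (-12)(178/1671).

-1.278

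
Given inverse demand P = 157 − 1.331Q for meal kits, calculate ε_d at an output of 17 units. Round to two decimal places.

At Q = 17, P = 157 − 1.331(17) = 134.37.
dP/dQ = −1.331, so dQ/dP = 1/(−1.331) = -0.751.
ε = (dQ/dP)(P/Q) = (-0.751)(134.37/17).

-5.94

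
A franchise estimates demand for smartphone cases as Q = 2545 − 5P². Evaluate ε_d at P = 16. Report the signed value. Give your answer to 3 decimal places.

At P = 16, Q = 1265.
dQ/dP = −10P = -160.
ε = (dQ/dP)(P/Q) = (-160)(16/1265).
|ε| > 1, so demand is elastic at this price.

-2.024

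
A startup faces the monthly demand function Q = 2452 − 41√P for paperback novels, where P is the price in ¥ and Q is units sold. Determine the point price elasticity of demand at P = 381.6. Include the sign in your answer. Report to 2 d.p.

At P = 381.6, Q = 1651.082.
dQ/dP = −41/(2√P) = -1.049.
ε = (dQ/dP)(P/Q) = (-1.049)(381.6/1651.082).
|ε| < 1, so demand is inelastic at this price.

-0.24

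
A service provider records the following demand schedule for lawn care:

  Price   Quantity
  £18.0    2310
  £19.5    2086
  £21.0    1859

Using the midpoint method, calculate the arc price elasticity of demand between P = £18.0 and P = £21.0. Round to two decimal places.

-1.41

At P = 18.0, Q = 2310; at P = 21.0, Q = 1859.
ΔQ = -451, ΔP = 3.0. Midpoints: P̄ = 19.50, Q̄ = 2084.5.
ε = (ΔQ/ΔP)(P̄/Q̄) = (-451/3.0)(19.50/2084.5).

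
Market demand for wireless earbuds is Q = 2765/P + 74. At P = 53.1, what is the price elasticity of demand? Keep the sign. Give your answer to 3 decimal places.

-0.413

At P = 53.1, Q = 126.072.
dQ/dP = −2765/P² = -0.981.
ε = (dQ/dP)(P/Q) = (-0.981)(53.1/126.072).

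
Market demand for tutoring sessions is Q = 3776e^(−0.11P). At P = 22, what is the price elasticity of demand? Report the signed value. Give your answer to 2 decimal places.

-2.42

At P = 22, Q = 335.768.
dQ/dP = −0.11·3776e^(−0.11P) = −0.11Q = -36.934.
ε = (dQ/dP)(P/Q) = (-36.934)(22/335.768).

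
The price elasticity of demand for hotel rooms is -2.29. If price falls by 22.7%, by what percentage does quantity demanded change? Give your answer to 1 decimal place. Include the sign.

%ΔQ ≈ ε × %ΔP = (-2.29)(-22.7%) = 51.98%.

52.0%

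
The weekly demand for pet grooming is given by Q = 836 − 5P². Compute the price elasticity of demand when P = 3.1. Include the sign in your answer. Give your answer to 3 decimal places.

-0.122

At P = 3.1, Q = 787.950.
dQ/dP = −10P = -31.
ε = (dQ/dP)(P/Q) = (-31)(3.1/787.950).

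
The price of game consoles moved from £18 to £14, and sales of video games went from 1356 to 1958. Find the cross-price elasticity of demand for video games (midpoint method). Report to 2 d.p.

ΔQ_x = 1958 − 1356 = 602; ΔP_y = 14 − 18 = -4.
Midpoints: P̄_y = 16.00, Q̄_x = 1657.0.
ε_xy = (ΔQ_x/ΔP_y)(P̄_y/Q̄_x) = (602/-4)(16.00/1657.0).

-1.45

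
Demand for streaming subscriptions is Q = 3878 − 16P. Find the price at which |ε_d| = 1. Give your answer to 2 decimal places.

For linear demand Q = a − bP, ε = −bP/(a − bP). |ε| = 1 when bP = a − bP, i.e. P = a/(2b).
P = 3878/(2·16) = 3878/32 = 121.1875.

121.19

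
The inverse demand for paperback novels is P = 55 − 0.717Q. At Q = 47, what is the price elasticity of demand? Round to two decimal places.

-0.63

At Q = 47, P = 55 − 0.717(47) = 21.30.
dP/dQ = −0.717, so dQ/dP = 1/(−0.717) = -1.395.
ε = (dQ/dP)(P/Q) = (-1.395)(21.30/47).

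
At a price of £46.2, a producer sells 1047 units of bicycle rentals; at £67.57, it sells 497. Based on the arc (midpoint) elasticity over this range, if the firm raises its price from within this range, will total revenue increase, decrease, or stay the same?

Arc ε = (-550/21.37)(56.88/772.0) ≈ -1.896.
|ε| = 1.90 > 1, so demand is elastic. A price rise therefore reduces total revenue.

decrease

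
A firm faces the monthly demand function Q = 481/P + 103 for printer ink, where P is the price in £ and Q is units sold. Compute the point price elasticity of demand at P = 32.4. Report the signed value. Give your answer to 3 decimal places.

-0.126

At P = 32.4, Q = 117.846.
dQ/dP = −481/P² = -0.458.
ε = (dQ/dP)(P/Q) = (-0.458)(32.4/117.846).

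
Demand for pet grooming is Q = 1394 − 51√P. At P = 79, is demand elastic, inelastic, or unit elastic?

Q = 940.702, dQ/dP = -2.869.
ε = (dQ/dP)(P/Q) ≈ -0.241.
|ε| = 0.24 < 1.

inelastic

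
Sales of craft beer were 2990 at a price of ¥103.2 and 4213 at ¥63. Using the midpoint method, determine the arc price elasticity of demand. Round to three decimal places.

ΔQ = 4213 − 2990 = 1223; ΔP = 63 − 103.2 = -40.2.
Midpoints: P̄ = 83.10, Q̄ = 3601.5.
ε = (ΔQ/ΔP)(P̄/Q̄) = (1223/-40.2)(83.10/3601.5).

-0.702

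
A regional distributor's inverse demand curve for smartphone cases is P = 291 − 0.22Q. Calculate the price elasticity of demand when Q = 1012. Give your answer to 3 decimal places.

-0.307

At Q = 1012, P = 291 − 0.22(1012) = 68.36.
dP/dQ = −0.22, so dQ/dP = 1/(−0.22) = -4.545.
ε = (dQ/dP)(P/Q) = (-4.545)(68.36/1012).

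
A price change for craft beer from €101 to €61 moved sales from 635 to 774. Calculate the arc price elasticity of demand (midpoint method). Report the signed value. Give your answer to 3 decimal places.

-0.400

ΔQ = 774 − 635 = 139; ΔP = 61 − 101 = -40.
Midpoints: P̄ = 81.00, Q̄ = 704.5.
ε = (ΔQ/ΔP)(P̄/Q̄) = (139/-40)(81.00/704.5).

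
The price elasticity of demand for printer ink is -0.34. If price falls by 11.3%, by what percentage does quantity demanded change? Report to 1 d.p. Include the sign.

3.8%

%ΔQ ≈ ε × %ΔP = (-0.34)(-11.3%) = 3.84%.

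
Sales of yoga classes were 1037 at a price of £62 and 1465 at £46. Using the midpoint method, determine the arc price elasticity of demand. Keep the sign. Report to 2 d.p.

-1.15

ΔQ = 1465 − 1037 = 428; ΔP = 46 − 62 = -16.
Midpoints: P̄ = 54.00, Q̄ = 1251.0.
ε = (ΔQ/ΔP)(P̄/Q̄) = (428/-16)(54.00/1251.0).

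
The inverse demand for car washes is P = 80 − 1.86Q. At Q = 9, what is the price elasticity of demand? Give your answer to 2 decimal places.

At Q = 9, P = 80 − 1.86(9) = 63.26.
dP/dQ = −1.86, so dQ/dP = 1/(−1.86) = -0.538.
ε = (dQ/dP)(P/Q) = (-0.538)(63.26/9).

-3.78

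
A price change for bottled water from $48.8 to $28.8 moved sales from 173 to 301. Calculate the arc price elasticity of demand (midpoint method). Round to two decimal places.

ΔQ = 301 − 173 = 128; ΔP = 28.8 − 48.8 = -20.0.
Midpoints: P̄ = 38.80, Q̄ = 237.0.
ε = (ΔQ/ΔP)(P̄/Q̄) = (128/-20.0)(38.80/237.0).

-1.05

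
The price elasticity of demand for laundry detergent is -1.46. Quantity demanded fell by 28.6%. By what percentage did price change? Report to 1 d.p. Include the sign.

%ΔP ≈ %ΔQ / ε = (-28.6%)/(-1.46) = 19.59%.

19.6%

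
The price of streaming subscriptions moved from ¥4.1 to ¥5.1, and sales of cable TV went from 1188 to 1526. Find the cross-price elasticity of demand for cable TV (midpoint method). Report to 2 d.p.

1.15

ΔQ_x = 1526 − 1188 = 338; ΔP_y = 5.1 − 4.1 = 1.
Midpoints: P̄_y = 4.60, Q̄_x = 1357.0.
ε_xy = (ΔQ_x/ΔP_y)(P̄_y/Q̄_x) = (338/1)(4.60/1357.0).
ε_xy > 0, so the goods are substitutes.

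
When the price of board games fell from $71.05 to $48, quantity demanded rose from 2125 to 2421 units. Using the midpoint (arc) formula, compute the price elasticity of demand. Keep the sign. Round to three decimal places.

ΔQ = 2421 − 2125 = 296; ΔP = 48 − 71.05 = -23.05.
Midpoints: P̄ = 59.52, Q̄ = 2273.0.
ε = (ΔQ/ΔP)(P̄/Q̄) = (296/-23.05)(59.52/2273.0).

-0.336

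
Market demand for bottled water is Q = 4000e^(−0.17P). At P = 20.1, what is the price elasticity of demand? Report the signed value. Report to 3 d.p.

At P = 20.1, Q = 131.243.
dQ/dP = −0.17·4000e^(−0.17P) = −0.17Q = -22.311.
ε = (dQ/dP)(P/Q) = (-22.311)(20.1/131.243).

-3.417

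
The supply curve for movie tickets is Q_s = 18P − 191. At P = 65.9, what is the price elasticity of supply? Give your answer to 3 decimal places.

1.192

At P = 65.9, Q_s = 995.20.
dQ_s/dP = 18.
ε_s = (dQ_s/dP)(P/Q_s) = (18)(65.9/995.20).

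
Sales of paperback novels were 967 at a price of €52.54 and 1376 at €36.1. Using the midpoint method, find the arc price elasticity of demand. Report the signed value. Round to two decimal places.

ΔQ = 1376 − 967 = 409; ΔP = 36.1 − 52.54 = -16.44.
Midpoints: P̄ = 44.32, Q̄ = 1171.5.
ε = (ΔQ/ΔP)(P̄/Q̄) = (409/-16.44)(44.32/1171.5).

-0.94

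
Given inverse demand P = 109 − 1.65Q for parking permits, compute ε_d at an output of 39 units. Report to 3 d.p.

-0.694

At Q = 39, P = 109 − 1.65(39) = 44.65.
dP/dQ = −1.65, so dQ/dP = 1/(−1.65) = -0.606.
ε = (dQ/dP)(P/Q) = (-0.606)(44.65/39).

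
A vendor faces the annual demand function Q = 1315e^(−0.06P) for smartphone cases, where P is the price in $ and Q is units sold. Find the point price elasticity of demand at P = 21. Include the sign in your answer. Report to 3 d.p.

At P = 21, Q = 373.005.
dQ/dP = −0.06·1315e^(−0.06P) = −0.06Q = -22.380.
ε = (dQ/dP)(P/Q) = (-22.380)(21/373.005).
|ε| > 1, so demand is elastic at this price.

-1.260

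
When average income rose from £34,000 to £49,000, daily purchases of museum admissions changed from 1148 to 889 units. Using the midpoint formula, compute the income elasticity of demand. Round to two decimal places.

ΔQ = -259, ΔI = 15000. Midpoints: Ī = 41,500, Q̄ = 1018.5.
ε_I = (ΔQ/ΔI)(Ī/Q̄) = (-259/15000)(41500/1018.5).

-0.70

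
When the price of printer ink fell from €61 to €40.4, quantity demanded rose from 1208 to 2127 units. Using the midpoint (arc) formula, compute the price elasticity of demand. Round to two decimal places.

ΔQ = 2127 − 1208 = 919; ΔP = 40.4 − 61 = -20.6.
Midpoints: P̄ = 50.70, Q̄ = 1667.5.
ε = (ΔQ/ΔP)(P̄/Q̄) = (919/-20.6)(50.70/1667.5).

-1.36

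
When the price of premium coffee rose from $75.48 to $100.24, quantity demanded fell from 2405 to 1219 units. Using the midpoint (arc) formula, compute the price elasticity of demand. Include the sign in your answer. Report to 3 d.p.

-2.323

ΔQ = 1219 − 2405 = -1186; ΔP = 100.24 − 75.48 = 24.76.
Midpoints: P̄ = 87.86, Q̄ = 1812.0.
ε = (ΔQ/ΔP)(P̄/Q̄) = (-1186/24.76)(87.86/1812.0).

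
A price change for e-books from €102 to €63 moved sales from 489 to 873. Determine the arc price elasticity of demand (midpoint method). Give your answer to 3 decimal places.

-1.193

ΔQ = 873 − 489 = 384; ΔP = 63 − 102 = -39.
Midpoints: P̄ = 82.50, Q̄ = 681.0.
ε = (ΔQ/ΔP)(P̄/Q̄) = (384/-39)(82.50/681.0).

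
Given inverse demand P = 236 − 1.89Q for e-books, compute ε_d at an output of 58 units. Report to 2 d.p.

-1.15

At Q = 58, P = 236 − 1.89(58) = 126.38.
dP/dQ = −1.89, so dQ/dP = 1/(−1.89) = -0.529.
ε = (dQ/dP)(P/Q) = (-0.529)(126.38/58).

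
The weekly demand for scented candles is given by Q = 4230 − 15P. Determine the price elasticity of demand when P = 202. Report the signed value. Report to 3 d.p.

At P = 202, Q = 1200.
dQ/dP = −15.
ε = (dQ/dP)(P/Q) = (-15)(202/1200).
|ε| > 1, so demand is elastic at this price.

-2.525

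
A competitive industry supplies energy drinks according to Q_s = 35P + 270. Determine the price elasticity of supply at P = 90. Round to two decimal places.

0.92

At P = 90, Q_s = 3420.
dQ_s/dP = 35.
ε_s = (dQ_s/dP)(P/Q_s) = (35)(90/3420).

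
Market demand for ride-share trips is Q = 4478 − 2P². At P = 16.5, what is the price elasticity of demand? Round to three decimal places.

At P = 16.5, Q = 3933.500.
dQ/dP = −4P = -66.
ε = (dQ/dP)(P/Q) = (-66)(16.5/3933.500).

-0.277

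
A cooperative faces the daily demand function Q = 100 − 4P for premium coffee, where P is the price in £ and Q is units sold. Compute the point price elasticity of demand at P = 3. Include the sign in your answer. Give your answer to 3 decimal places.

-0.136

At P = 3, Q = 88.
dQ/dP = −4.
ε = (dQ/dP)(P/Q) = (-4)(3/88).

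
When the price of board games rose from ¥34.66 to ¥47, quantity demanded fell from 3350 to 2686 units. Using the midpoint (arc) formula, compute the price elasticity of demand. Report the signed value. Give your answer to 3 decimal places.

ΔQ = 2686 − 3350 = -664; ΔP = 47 − 34.66 = 12.34.
Midpoints: P̄ = 40.83, Q̄ = 3018.0.
ε = (ΔQ/ΔP)(P̄/Q̄) = (-664/12.34)(40.83/3018.0).

-0.728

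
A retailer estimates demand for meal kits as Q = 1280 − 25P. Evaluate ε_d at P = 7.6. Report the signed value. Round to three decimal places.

-0.174

At P = 7.6, Q = 1090.
dQ/dP = −25.
ε = (dQ/dP)(P/Q) = (-25)(7.6/1090).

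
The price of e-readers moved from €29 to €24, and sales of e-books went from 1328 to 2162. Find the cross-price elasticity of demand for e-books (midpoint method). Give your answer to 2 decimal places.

-2.53

ΔQ_x = 2162 − 1328 = 834; ΔP_y = 24 − 29 = -5.
Midpoints: P̄_y = 26.50, Q̄_x = 1745.0.
ε_xy = (ΔQ_x/ΔP_y)(P̄_y/Q̄_x) = (834/-5)(26.50/1745.0).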